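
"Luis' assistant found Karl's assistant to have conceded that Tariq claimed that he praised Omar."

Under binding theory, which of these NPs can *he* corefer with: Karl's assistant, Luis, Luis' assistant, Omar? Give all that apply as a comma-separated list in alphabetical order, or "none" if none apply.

*he* is a pronoun; Principle B requires it to be free in its binding domain — the clause headed by 'praised'.
— Karl's assistant: subject of the clause headed by 'conceded'; c-commands the pronoun but lies outside its binding domain — allowed.
— Luis: possessor inside the subject DP of the matrix clause; does not c-command the pronoun — Principle B does not apply; allowed.
— Luis' assistant: subject of the matrix clause; c-commands the pronoun but lies outside its binding domain — allowed.
— Omar: object of the clause headed by 'praised'; is c-commanded by the pronoun; coreference would bind this R-expression — blocked (Principle C).

Karl's assistant, Luis, Luis' assistant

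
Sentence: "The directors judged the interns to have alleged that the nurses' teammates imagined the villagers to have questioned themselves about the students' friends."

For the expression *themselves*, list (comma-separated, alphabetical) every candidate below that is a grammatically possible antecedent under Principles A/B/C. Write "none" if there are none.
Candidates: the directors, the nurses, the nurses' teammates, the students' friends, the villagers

the villagers

*themselves* is a reflexive; Principle A requires it to be bound within its binding domain — the clause headed by 'questioned'.
— the directors: subject of the matrix clause; c-commands the reflexive but lies outside its binding domain — cannot bind it (Principle A).
— the nurses: possessor inside the subject DP of the clause headed by 'imagined'; does not c-command the reflexive — cannot bind it (Principle A).
— the nurses' teammates: subject of the clause headed by 'imagined'; c-commands the reflexive but lies outside its binding domain — cannot bind it (Principle A).
— the students' friends: second object of the clause headed by 'questioned'; does not c-command the reflexive — cannot bind it (Principle A).
— the villagers: subject of the clause headed by 'questioned'; c-commands the reflexive within its binding domain — allowed (Principle A).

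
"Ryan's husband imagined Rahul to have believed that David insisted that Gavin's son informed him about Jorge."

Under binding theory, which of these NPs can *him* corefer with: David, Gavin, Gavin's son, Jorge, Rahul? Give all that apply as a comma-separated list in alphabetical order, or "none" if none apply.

David, Gavin, Rahul

*him* is a pronoun; Principle B requires it to be free in its binding domain — the clause headed by 'informed'.
— David: subject of the clause headed by 'insisted'; c-commands the pronoun but lies outside its binding domain — allowed.
— Gavin: possessor inside the subject DP of the clause headed by 'informed'; does not c-command the pronoun — Principle B does not apply; allowed.
— Gavin's son: subject of the clause headed by 'informed'; c-commands the pronoun within its binding domain — blocked (Principle B).
— Jorge: second object of the clause headed by 'informed'; is c-commanded by the pronoun; coreference would bind this R-expression — blocked (Principle C).
— Rahul: subject of the clause headed by 'believed'; c-commands the pronoun but lies outside its binding domain — allowed.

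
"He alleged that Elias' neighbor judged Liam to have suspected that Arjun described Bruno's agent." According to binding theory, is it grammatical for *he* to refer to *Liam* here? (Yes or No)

No

*Liam* is an R-expression; Principle C requires it to be free (not bound by any c-commanding expression).
— he: subject of the matrix clause; the pronoun c-commands the R-expression — coreference blocked (Principle C).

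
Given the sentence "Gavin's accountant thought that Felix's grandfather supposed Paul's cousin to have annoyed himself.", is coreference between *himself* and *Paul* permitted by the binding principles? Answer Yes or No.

No

*himself* is a reflexive; Principle A requires it to be bound within its binding domain — the clause headed by 'annoyed'.
— Paul: possessor inside the subject DP of the clause headed by 'annoyed'; does not c-command the reflexive — cannot bind it (Principle A).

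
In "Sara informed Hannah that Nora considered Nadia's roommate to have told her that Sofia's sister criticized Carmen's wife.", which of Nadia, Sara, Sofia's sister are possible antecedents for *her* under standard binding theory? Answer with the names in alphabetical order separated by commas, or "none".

Nadia, Sara

*her* is a pronoun; Principle B requires it to be free in its binding domain — the clause headed by 'told'.
— Nadia: possessor inside the subject DP of the clause headed by 'told'; does not c-command the pronoun — Principle B does not apply; allowed.
— Sara: subject of the matrix clause; c-commands the pronoun but lies outside its binding domain — allowed.
— Sofia's sister: subject of the clause headed by 'criticized'; is c-commanded by the pronoun; coreference would bind this R-expression — blocked (Principle C).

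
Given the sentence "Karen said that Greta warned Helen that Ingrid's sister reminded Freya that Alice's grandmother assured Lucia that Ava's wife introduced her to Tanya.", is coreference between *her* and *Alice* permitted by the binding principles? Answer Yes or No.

*her* is a pronoun; Principle B requires it to be free in its binding domain — the clause headed by 'introduced'.
— Alice: possessor inside the subject DP of the clause headed by 'assured'; does not c-command the pronoun — Principle B does not apply; allowed.

Yes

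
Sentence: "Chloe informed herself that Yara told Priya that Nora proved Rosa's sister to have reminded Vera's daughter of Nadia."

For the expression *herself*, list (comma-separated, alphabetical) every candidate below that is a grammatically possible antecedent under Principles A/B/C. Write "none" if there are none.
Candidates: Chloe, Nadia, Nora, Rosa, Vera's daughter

*herself* is a reflexive; Principle A requires it to be bound within its binding domain — the matrix clause.
— Chloe: subject of the matrix clause; c-commands the reflexive within its binding domain — allowed (Principle A).
— Nadia: second object of the clause headed by 'reminded'; does not c-command the reflexive — cannot bind it (Principle A).
— Nora: subject of the clause headed by 'proved'; does not c-command the reflexive — cannot bind it (Principle A).
— Rosa: possessor inside the subject DP of the clause headed by 'reminded'; does not c-command the reflexive — cannot bind it (Principle A).
— Vera's daughter: object of the clause headed by 'reminded'; does not c-command the reflexive — cannot bind it (Principle A).

Chloe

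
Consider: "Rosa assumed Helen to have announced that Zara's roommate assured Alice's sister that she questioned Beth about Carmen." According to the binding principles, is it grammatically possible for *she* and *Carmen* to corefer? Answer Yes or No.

No

*she* is a pronoun; Principle B requires it to be free in its binding domain — the clause headed by 'questioned'.
— Carmen: second object of the clause headed by 'questioned'; is c-commanded by the pronoun; coreference would bind this R-expression — blocked (Principle C).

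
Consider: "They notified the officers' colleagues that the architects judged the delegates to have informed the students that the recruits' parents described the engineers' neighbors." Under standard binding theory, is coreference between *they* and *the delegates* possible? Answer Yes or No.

*the delegates* is an R-expression; Principle C requires it to be free (not bound by any c-commanding expression).
— they: subject of the matrix clause; the pronoun c-commands the R-expression — coreference blocked (Principle C).

No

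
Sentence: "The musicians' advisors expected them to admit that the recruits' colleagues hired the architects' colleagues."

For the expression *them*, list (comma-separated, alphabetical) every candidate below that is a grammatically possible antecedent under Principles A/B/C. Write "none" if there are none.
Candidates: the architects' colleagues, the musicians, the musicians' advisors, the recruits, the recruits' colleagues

*them* is a pronoun; Principle B requires it to be free in its binding domain — the matrix clause.
— the architects' colleagues: object of the clause headed by 'hired'; is c-commanded by the pronoun; coreference would bind this R-expression — blocked (Principle C).
— the musicians: possessor inside the subject DP of the matrix clause; does not c-command the pronoun — Principle B does not apply; allowed.
— the musicians' advisors: subject of the matrix clause; c-commands the pronoun within its binding domain — blocked (Principle B).
— the recruits: possessor inside the subject DP of the clause headed by 'hired'; is c-commanded by the pronoun; coreference would bind this R-expression — blocked (Principle C).
— the recruits' colleagues: subject of the clause headed by 'hired'; is c-commanded by the pronoun; coreference would bind this R-expression — blocked (Principle C).

the musicians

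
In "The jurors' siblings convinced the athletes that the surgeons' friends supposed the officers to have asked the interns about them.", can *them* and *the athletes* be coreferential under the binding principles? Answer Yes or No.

*the athletes* is an R-expression; Principle C requires it to be free (not bound by any c-commanding expression).
— them: second object of the clause headed by 'asked'; the pronoun does not c-command the R-expression — coreference allowed.

Yes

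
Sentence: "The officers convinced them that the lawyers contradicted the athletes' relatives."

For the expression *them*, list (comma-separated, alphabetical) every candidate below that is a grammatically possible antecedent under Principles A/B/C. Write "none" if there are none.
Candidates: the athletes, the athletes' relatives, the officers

*them* is a pronoun; Principle B requires it to be free in its binding domain — the matrix clause.
— the athletes: possessor inside the object DP of the clause headed by 'contradicted'; is c-commanded by the pronoun; coreference would bind this R-expression — blocked (Principle C).
— the athletes' relatives: object of the clause headed by 'contradicted'; is c-commanded by the pronoun; coreference would bind this R-expression — blocked (Principle C).
— the officers: subject of the matrix clause; c-commands the pronoun within its binding domain — blocked (Principle B).

none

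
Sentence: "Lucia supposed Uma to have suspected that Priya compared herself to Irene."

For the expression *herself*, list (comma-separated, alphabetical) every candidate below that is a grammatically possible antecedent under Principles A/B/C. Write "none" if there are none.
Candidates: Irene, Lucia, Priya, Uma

*herself* is a reflexive; Principle A requires it to be bound within its binding domain — the clause headed by 'compared'.
— Irene: second object of the clause headed by 'compared'; does not c-command the reflexive — cannot bind it (Principle A).
— Lucia: subject of the matrix clause; c-commands the reflexive but lies outside its binding domain — cannot bind it (Principle A).
— Priya: subject of the clause headed by 'compared'; c-commands the reflexive within its binding domain — allowed (Principle A).
— Uma: subject of the clause headed by 'suspected'; c-commands the reflexive but lies outside its binding domain — cannot bind it (Principle A).

Priya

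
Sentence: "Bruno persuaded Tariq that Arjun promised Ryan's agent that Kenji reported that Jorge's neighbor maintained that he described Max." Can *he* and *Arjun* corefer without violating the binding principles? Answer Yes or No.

*Arjun* is an R-expression; Principle C requires it to be free (not bound by any c-commanding expression).
— he: subject of the clause headed by 'described'; the pronoun does not c-command the R-expression — coreference allowed.

Yes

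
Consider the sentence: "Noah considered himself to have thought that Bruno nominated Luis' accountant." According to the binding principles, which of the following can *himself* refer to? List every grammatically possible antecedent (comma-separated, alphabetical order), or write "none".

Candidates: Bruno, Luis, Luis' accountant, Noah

Noah

*himself* is a reflexive; Principle A requires it to be bound within its binding domain — the matrix clause.
— Bruno: subject of the clause headed by 'nominated'; does not c-command the reflexive — cannot bind it (Principle A).
— Luis: possessor inside the object DP of the clause headed by 'nominated'; does not c-command the reflexive — cannot bind it (Principle A).
— Luis' accountant: object of the clause headed by 'nominated'; does not c-command the reflexive — cannot bind it (Principle A).
— Noah: subject of the matrix clause; c-commands the reflexive within its binding domain — allowed (Principle A).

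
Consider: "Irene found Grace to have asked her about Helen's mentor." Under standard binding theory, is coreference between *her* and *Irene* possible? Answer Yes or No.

Yes

*Irene* is an R-expression; Principle C requires it to be free (not bound by any c-commanding expression).
— her: object of the clause headed by 'asked'; the pronoun does not c-command the R-expression — coreference allowed.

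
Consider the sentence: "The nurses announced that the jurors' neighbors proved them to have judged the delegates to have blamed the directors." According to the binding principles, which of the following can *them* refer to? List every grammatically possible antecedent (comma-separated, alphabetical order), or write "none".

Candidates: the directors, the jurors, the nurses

*them* is a pronoun; Principle B requires it to be free in its binding domain — the clause headed by 'proved'.
— the directors: object of the clause headed by 'blamed'; is c-commanded by the pronoun; coreference would bind this R-expression — blocked (Principle C).
— the jurors: possessor inside the subject DP of the clause headed by 'proved'; does not c-command the pronoun — Principle B does not apply; allowed.
— the nurses: subject of the matrix clause; c-commands the pronoun but lies outside its binding domain — allowed.

the jurors, the nurses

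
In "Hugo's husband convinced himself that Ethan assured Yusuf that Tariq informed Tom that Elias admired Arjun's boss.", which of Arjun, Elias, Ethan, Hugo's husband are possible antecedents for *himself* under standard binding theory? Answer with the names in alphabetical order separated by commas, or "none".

*himself* is a reflexive; Principle A requires it to be bound within its binding domain — the matrix clause.
— Arjun: possessor inside the object DP of the clause headed by 'admired'; does not c-command the reflexive — cannot bind it (Principle A).
— Elias: subject of the clause headed by 'admired'; does not c-command the reflexive — cannot bind it (Principle A).
— Ethan: subject of the clause headed by 'assured'; does not c-command the reflexive — cannot bind it (Principle A).
— Hugo's husband: subject of the matrix clause; c-commands the reflexive within its binding domain — allowed (Principle A).

Hugo's husband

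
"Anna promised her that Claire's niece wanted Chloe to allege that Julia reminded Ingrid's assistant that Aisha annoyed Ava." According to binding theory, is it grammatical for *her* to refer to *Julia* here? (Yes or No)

*Julia* is an R-expression; Principle C requires it to be free (not bound by any c-commanding expression).
— her: object of the matrix clause; the pronoun c-commands the R-expression — coreference blocked (Principle C).

No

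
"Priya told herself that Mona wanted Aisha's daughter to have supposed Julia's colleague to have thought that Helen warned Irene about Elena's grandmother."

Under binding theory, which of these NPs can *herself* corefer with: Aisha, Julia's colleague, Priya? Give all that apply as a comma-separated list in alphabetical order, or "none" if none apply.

*herself* is a reflexive; Principle A requires it to be bound within its binding domain — the matrix clause.
— Aisha: possessor inside the subject DP of the clause headed by 'supposed'; does not c-command the reflexive — cannot bind it (Principle A).
— Julia's colleague: subject of the clause headed by 'thought'; does not c-command the reflexive — cannot bind it (Principle A).
— Priya: subject of the matrix clause; c-commands the reflexive within its binding domain — allowed (Principle A).

Priya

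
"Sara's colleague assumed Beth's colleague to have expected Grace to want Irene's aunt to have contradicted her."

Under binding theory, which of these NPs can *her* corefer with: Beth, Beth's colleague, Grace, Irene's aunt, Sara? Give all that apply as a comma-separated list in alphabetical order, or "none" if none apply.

*her* is a pronoun; Principle B requires it to be free in its binding domain — the clause headed by 'contradicted'.
— Beth: possessor inside the subject DP of the clause headed by 'expected'; does not c-command the pronoun — Principle B does not apply; allowed.
— Beth's colleague: subject of the clause headed by 'expected'; c-commands the pronoun but lies outside its binding domain — allowed.
— Grace: subject of the clause headed by 'want'; c-commands the pronoun but lies outside its binding domain — allowed.
— Irene's aunt: subject of the clause headed by 'contradicted'; c-commands the pronoun within its binding domain — blocked (Principle B).
— Sara: possessor inside the subject DP of the matrix clause; does not c-command the pronoun — Principle B does not apply; allowed.

Beth, Beth's colleague, Grace, Sara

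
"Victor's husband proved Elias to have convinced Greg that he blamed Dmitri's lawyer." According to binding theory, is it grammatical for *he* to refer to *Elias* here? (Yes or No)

*Elias* is an R-expression; Principle C requires it to be free (not bound by any c-commanding expression).
— he: subject of the clause headed by 'blamed'; the pronoun does not c-command the R-expression — coreference allowed.

Yes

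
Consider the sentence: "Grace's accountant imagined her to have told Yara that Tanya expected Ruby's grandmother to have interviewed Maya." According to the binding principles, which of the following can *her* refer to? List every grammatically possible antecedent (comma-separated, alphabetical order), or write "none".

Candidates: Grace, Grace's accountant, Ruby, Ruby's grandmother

*her* is a pronoun; Principle B requires it to be free in its binding domain — the matrix clause.
— Grace: possessor inside the subject DP of the matrix clause; does not c-command the pronoun — Principle B does not apply; allowed.
— Grace's accountant: subject of the matrix clause; c-commands the pronoun within its binding domain — blocked (Principle B).
— Ruby: possessor inside the subject DP of the clause headed by 'interviewed'; is c-commanded by the pronoun; coreference would bind this R-expression — blocked (Principle C).
— Ruby's grandmother: subject of the clause headed by 'interviewed'; is c-commanded by the pronoun; coreference would bind this R-expression — blocked (Principle C).

Grace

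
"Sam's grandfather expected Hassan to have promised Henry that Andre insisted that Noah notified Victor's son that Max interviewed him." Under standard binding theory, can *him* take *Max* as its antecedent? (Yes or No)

No

*him* is a pronoun; Principle B requires it to be free in its binding domain — the clause headed by 'interviewed'.
— Max: subject of the clause headed by 'interviewed'; c-commands the pronoun within its binding domain — blocked (Principle B).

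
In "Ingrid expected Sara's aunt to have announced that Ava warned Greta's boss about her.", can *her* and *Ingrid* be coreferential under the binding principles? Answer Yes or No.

*Ingrid* is an R-expression; Principle C requires it to be free (not bound by any c-commanding expression).
— her: second object of the clause headed by 'warned'; the pronoun does not c-command the R-expression — coreference allowed.

Yes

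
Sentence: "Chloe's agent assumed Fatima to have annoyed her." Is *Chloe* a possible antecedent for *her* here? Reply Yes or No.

*her* is a pronoun; Principle B requires it to be free in its binding domain — the clause headed by 'annoyed'.
— Chloe: possessor inside the subject DP of the matrix clause; does not c-command the pronoun — Principle B does not apply; allowed.

Yes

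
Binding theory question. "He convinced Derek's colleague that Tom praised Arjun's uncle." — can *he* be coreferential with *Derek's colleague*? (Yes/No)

*he* is a pronoun; Principle B requires it to be free in its binding domain — the matrix clause.
— Derek's colleague: object of the matrix clause; is c-commanded by the pronoun; coreference would bind this R-expression — blocked (Principle C).

No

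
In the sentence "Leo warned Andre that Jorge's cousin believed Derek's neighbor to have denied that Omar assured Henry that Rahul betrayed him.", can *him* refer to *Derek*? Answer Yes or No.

*him* is a pronoun; Principle B requires it to be free in its binding domain — the clause headed by 'betrayed'.
— Derek: possessor inside the subject DP of the clause headed by 'denied'; does not c-command the pronoun — Principle B does not apply; allowed.

Yes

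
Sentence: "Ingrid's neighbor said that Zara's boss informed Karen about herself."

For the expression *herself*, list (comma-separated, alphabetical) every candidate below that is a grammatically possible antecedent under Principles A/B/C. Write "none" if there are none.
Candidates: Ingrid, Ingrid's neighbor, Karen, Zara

*herself* is a reflexive; Principle A requires it to be bound within its binding domain — the clause headed by 'informed'.
— Ingrid: possessor inside the subject DP of the matrix clause; does not c-command the reflexive — cannot bind it (Principle A).
— Ingrid's neighbor: subject of the matrix clause; c-commands the reflexive but lies outside its binding domain — cannot bind it (Principle A).
— Karen: object of the clause headed by 'informed'; c-commands the reflexive within its binding domain — allowed (Principle A).
— Zara: possessor inside the subject DP of the clause headed by 'informed'; does not c-command the reflexive — cannot bind it (Principle A).

Karen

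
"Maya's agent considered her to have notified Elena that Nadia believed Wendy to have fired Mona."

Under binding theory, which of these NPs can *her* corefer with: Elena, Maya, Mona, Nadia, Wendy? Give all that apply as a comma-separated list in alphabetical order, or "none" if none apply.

Maya

*her* is a pronoun; Principle B requires it to be free in its binding domain — the matrix clause.
— Elena: object of the clause headed by 'notified'; is c-commanded by the pronoun; coreference would bind this R-expression — blocked (Principle C).
— Maya: possessor inside the subject DP of the matrix clause; does not c-command the pronoun — Principle B does not apply; allowed.
— Mona: object of the clause headed by 'fired'; is c-commanded by the pronoun; coreference would bind this R-expression — blocked (Principle C).
— Nadia: subject of the clause headed by 'believed'; is c-commanded by the pronoun; coreference would bind this R-expression — blocked (Principle C).
— Wendy: subject of the clause headed by 'fired'; is c-commanded by the pronoun; coreference would bind this R-expression — blocked (Principle C).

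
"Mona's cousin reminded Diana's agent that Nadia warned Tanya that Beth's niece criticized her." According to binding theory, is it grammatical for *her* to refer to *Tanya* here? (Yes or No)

*Tanya* is an R-expression; Principle C requires it to be free (not bound by any c-commanding expression).
— her: object of the clause headed by 'criticized'; the pronoun does not c-command the R-expression — coreference allowed.

Yes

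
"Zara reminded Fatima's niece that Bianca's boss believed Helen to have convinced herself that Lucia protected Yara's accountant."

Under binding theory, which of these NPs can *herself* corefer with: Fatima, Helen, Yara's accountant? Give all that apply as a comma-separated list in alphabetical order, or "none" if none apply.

Helen

*herself* is a reflexive; Principle A requires it to be bound within its binding domain — the clause headed by 'convinced'.
— Fatima: possessor inside the object DP of the matrix clause; does not c-command the reflexive — cannot bind it (Principle A).
— Helen: subject of the clause headed by 'convinced'; c-commands the reflexive within its binding domain — allowed (Principle A).
— Yara's accountant: object of the clause headed by 'protected'; does not c-command the reflexive — cannot bind it (Principle A).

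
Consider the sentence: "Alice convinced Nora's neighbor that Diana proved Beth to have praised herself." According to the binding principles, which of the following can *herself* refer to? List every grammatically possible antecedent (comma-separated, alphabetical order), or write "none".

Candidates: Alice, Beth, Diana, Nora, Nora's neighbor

*herself* is a reflexive; Principle A requires it to be bound within its binding domain — the clause headed by 'praised'.
— Alice: subject of the matrix clause; c-commands the reflexive but lies outside its binding domain — cannot bind it (Principle A).
— Beth: subject of the clause headed by 'praised'; c-commands the reflexive within its binding domain — allowed (Principle A).
— Diana: subject of the clause headed by 'proved'; c-commands the reflexive but lies outside its binding domain — cannot bind it (Principle A).
— Nora: possessor inside the object DP of the matrix clause; does not c-command the reflexive — cannot bind it (Principle A).
— Nora's neighbor: object of the matrix clause; c-commands the reflexive but lies outside its binding domain — cannot bind it (Principle A).

Beth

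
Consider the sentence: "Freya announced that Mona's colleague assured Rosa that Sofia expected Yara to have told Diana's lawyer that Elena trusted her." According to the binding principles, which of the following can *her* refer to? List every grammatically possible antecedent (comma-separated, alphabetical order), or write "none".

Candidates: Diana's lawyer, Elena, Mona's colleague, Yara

*her* is a pronoun; Principle B requires it to be free in its binding domain — the clause headed by 'trusted'.
— Diana's lawyer: object of the clause headed by 'told'; c-commands the pronoun but lies outside its binding domain — allowed.
— Elena: subject of the clause headed by 'trusted'; c-commands the pronoun within its binding domain — blocked (Principle B).
— Mona's colleague: subject of the clause headed by 'assured'; c-commands the pronoun but lies outside its binding domain — allowed.
— Yara: subject of the clause headed by 'told'; c-commands the pronoun but lies outside its binding domain — allowed.

Diana's lawyer, Mona's colleague, Yara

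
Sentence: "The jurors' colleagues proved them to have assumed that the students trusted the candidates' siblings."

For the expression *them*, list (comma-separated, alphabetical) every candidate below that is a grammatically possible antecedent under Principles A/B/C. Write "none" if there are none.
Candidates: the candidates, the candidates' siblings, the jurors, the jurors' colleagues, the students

the jurors

*them* is a pronoun; Principle B requires it to be free in its binding domain — the matrix clause.
— the candidates: possessor inside the object DP of the clause headed by 'trusted'; is c-commanded by the pronoun; coreference would bind this R-expression — blocked (Principle C).
— the candidates' siblings: object of the clause headed by 'trusted'; is c-commanded by the pronoun; coreference would bind this R-expression — blocked (Principle C).
— the jurors: possessor inside the subject DP of the matrix clause; does not c-command the pronoun — Principle B does not apply; allowed.
— the jurors' colleagues: subject of the matrix clause; c-commands the pronoun within its binding domain — blocked (Principle B).
— the students: subject of the clause headed by 'trusted'; is c-commanded by the pronoun; coreference would bind this R-expression — blocked (Principle C).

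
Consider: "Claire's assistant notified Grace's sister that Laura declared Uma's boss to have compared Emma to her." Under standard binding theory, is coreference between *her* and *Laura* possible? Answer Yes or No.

*Laura* is an R-expression; Principle C requires it to be free (not bound by any c-commanding expression).
— her: second object of the clause headed by 'compared'; the pronoun does not c-command the R-expression — coreference allowed.

Yes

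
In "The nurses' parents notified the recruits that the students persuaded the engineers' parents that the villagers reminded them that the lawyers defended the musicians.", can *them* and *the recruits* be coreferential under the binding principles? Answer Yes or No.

Yes

*the recruits* is an R-expression; Principle C requires it to be free (not bound by any c-commanding expression).
— them: object of the clause headed by 'reminded'; the pronoun does not c-command the R-expression — coreference allowed.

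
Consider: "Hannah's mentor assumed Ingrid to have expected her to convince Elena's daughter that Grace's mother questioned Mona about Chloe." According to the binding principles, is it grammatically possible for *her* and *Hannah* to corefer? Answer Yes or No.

Yes

*her* is a pronoun; Principle B requires it to be free in its binding domain — the clause headed by 'expected'.
— Hannah: possessor inside the subject DP of the matrix clause; does not c-command the pronoun — Principle B does not apply; allowed.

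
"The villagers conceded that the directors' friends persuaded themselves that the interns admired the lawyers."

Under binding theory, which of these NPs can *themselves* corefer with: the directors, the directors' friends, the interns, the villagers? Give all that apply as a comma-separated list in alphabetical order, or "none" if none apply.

the directors' friends

*themselves* is a reflexive; Principle A requires it to be bound within its binding domain — the clause headed by 'persuaded'.
— the directors: possessor inside the subject DP of the clause headed by 'persuaded'; does not c-command the reflexive — cannot bind it (Principle A).
— the directors' friends: subject of the clause headed by 'persuaded'; c-commands the reflexive within its binding domain — allowed (Principle A).
— the interns: subject of the clause headed by 'admired'; does not c-command the reflexive — cannot bind it (Principle A).
— the villagers: subject of the matrix clause; c-commands the reflexive but lies outside its binding domain — cannot bind it (Principle A).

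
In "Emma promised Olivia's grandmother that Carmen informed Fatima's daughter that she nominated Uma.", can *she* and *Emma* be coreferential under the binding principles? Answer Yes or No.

Yes

*Emma* is an R-expression; Principle C requires it to be free (not bound by any c-commanding expression).
— she: subject of the clause headed by 'nominated'; the pronoun does not c-command the R-expression — coreference allowed.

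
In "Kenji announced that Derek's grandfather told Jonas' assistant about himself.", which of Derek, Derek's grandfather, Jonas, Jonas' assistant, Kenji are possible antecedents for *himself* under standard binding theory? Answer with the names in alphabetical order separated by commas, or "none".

Derek's grandfather, Jonas' assistant

*himself* is a reflexive; Principle A requires it to be bound within its binding domain — the clause headed by 'told'.
— Derek: possessor inside the subject DP of the clause headed by 'told'; does not c-command the reflexive — cannot bind it (Principle A).
— Derek's grandfather: subject of the clause headed by 'told'; c-commands the reflexive within its binding domain — allowed (Principle A).
— Jonas: possessor inside the object DP of the clause headed by 'told'; does not c-command the reflexive — cannot bind it (Principle A).
— Jonas' assistant: object of the clause headed by 'told'; c-commands the reflexive within its binding domain — allowed (Principle A).
— Kenji: subject of the matrix clause; c-commands the reflexive but lies outside its binding domain — cannot bind it (Principle A).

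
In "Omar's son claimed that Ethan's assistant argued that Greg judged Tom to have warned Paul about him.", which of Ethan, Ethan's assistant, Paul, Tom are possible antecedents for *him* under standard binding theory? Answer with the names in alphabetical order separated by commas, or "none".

*him* is a pronoun; Principle B requires it to be free in its binding domain — the clause headed by 'warned'.
— Ethan: possessor inside the subject DP of the clause headed by 'argued'; does not c-command the pronoun — Principle B does not apply; allowed.
— Ethan's assistant: subject of the clause headed by 'argued'; c-commands the pronoun but lies outside its binding domain — allowed.
— Paul: object of the clause headed by 'warned'; c-commands the pronoun within its binding domain — blocked (Principle B).
— Tom: subject of the clause headed by 'warned'; c-commands the pronoun within its binding domain — blocked (Principle B).

Ethan, Ethan's assistant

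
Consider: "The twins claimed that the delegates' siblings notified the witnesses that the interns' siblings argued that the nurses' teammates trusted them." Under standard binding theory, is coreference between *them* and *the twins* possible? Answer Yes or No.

Yes

*the twins* is an R-expression; Principle C requires it to be free (not bound by any c-commanding expression).
— them: object of the clause headed by 'trusted'; the pronoun does not c-command the R-expression — coreference allowed.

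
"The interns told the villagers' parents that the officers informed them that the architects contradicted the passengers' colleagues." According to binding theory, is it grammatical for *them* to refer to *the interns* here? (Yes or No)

*the interns* is an R-expression; Principle C requires it to be free (not bound by any c-commanding expression).
— them: object of the clause headed by 'informed'; the pronoun does not c-command the R-expression — coreference allowed.

Yes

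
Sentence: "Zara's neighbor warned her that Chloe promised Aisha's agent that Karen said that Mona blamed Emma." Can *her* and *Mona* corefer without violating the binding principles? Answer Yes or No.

No

*Mona* is an R-expression; Principle C requires it to be free (not bound by any c-commanding expression).
— her: object of the matrix clause; the pronoun c-commands the R-expression — coreference blocked (Principle C).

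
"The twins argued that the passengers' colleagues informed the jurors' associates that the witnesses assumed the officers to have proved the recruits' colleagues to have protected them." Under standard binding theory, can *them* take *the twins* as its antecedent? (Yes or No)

Yes

*them* is a pronoun; Principle B requires it to be free in its binding domain — the clause headed by 'protected'.
— the twins: subject of the matrix clause; c-commands the pronoun but lies outside its binding domain — allowed.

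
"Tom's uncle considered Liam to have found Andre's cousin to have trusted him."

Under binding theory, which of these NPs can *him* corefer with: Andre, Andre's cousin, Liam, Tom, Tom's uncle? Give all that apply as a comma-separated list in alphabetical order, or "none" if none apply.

Andre, Liam, Tom, Tom's uncle

*him* is a pronoun; Principle B requires it to be free in its binding domain — the clause headed by 'trusted'.
— Andre: possessor inside the subject DP of the clause headed by 'trusted'; does not c-command the pronoun — Principle B does not apply; allowed.
— Andre's cousin: subject of the clause headed by 'trusted'; c-commands the pronoun within its binding domain — blocked (Principle B).
— Liam: subject of the clause headed by 'found'; c-commands the pronoun but lies outside its binding domain — allowed.
— Tom: possessor inside the subject DP of the matrix clause; does not c-command the pronoun — Principle B does not apply; allowed.
— Tom's uncle: subject of the matrix clause; c-commands the pronoun but lies outside its binding domain — allowed.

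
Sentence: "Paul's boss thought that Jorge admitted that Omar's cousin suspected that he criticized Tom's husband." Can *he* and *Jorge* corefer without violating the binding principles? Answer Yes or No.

*Jorge* is an R-expression; Principle C requires it to be free (not bound by any c-commanding expression).
— he: subject of the clause headed by 'criticized'; the pronoun does not c-command the R-expression — coreference allowed.

Yes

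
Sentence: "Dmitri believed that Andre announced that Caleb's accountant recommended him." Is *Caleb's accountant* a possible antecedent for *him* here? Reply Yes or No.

*him* is a pronoun; Principle B requires it to be free in its binding domain — the clause headed by 'recommended'.
— Caleb's accountant: subject of the clause headed by 'recommended'; c-commands the pronoun within its binding domain — blocked (Principle B).

No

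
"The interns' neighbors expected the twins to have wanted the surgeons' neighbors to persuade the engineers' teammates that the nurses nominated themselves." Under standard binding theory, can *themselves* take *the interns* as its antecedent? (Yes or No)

No

*themselves* is a reflexive; Principle A requires it to be bound within its binding domain — the clause headed by 'nominated'.
— the interns: possessor inside the subject DP of the matrix clause; does not c-command the reflexive — cannot bind it (Principle A).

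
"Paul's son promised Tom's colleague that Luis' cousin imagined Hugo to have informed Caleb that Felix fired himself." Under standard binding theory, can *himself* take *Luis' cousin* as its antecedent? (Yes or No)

No

*himself* is a reflexive; Principle A requires it to be bound within its binding domain — the clause headed by 'fired'.
— Luis' cousin: subject of the clause headed by 'imagined'; c-commands the reflexive but lies outside its binding domain — cannot bind it (Principle A).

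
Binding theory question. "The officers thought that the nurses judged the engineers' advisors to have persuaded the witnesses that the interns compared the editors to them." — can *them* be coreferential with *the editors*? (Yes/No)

*them* is a pronoun; Principle B requires it to be free in its binding domain — the clause headed by 'compared'.
— the editors: object of the clause headed by 'compared'; c-commands the pronoun within its binding domain — blocked (Principle B).

No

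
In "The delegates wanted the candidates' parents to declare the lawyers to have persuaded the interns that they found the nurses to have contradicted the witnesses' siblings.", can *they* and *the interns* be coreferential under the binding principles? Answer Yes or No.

*the interns* is an R-expression; Principle C requires it to be free (not bound by any c-commanding expression).
— they: subject of the clause headed by 'found'; the pronoun does not c-command the R-expression — coreference allowed.

Yes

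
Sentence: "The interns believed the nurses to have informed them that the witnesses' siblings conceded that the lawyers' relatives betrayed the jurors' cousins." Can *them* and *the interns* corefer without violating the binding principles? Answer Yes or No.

*the interns* is an R-expression; Principle C requires it to be free (not bound by any c-commanding expression).
— them: object of the clause headed by 'informed'; the pronoun does not c-command the R-expression — coreference allowed.

Yes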